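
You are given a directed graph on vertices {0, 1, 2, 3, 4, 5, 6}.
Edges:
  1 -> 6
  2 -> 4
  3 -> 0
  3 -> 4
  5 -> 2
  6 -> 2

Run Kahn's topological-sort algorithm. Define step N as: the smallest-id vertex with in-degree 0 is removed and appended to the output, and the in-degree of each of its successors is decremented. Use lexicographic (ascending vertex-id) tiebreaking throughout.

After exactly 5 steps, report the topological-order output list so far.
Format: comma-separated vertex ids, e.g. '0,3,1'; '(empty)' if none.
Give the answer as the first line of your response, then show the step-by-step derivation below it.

1,3,0,5,6

step 1: output 1; order=[1]; indeg=(1,0,2,0,2,0,0)
step 2: output 3; order=[1,3]; indeg=(0,0,2,0,1,0,0)
step 3: output 0; order=[1,3,0]; indeg=(0,0,2,0,1,0,0)
step 4: output 5; order=[1,3,0,5]; indeg=(0,0,1,0,1,0,0)
step 5: output 6; order=[1,3,0,5,6]; indeg=(0,0,0,0,1,0,0)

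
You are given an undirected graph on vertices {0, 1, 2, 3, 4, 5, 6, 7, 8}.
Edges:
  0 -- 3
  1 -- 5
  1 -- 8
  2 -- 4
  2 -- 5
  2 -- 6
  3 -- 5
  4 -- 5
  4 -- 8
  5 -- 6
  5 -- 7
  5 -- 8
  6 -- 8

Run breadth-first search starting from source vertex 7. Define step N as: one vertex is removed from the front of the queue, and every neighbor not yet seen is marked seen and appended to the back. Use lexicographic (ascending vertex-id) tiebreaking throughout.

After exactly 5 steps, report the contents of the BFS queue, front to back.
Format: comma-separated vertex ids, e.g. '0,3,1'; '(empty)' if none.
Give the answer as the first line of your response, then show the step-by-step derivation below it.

4,6,8,0

step 1: dequeue 7; queue=[5]; order=7
step 2: dequeue 5; queue=[1,2,3,4,6,8]; order=7,5
step 3: dequeue 1; queue=[2,3,4,6,8]; order=7,5,1
step 4: dequeue 2; queue=[3,4,6,8]; order=7,5,1,2
step 5: dequeue 3; queue=[4,6,8,0]; order=7,5,1,2,3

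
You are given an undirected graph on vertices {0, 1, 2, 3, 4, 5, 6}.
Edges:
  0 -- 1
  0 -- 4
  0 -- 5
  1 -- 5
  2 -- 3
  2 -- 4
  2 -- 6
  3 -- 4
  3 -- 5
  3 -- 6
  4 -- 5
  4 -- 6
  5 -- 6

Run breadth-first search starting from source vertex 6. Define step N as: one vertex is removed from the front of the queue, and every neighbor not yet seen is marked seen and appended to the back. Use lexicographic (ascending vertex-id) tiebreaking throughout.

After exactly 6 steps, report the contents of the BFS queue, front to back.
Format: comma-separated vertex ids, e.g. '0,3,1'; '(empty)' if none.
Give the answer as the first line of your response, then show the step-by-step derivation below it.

1

step 1: dequeue 6; queue=[2,3,4,5]; order=6
step 2: dequeue 2; queue=[3,4,5]; order=6,2
step 3: dequeue 3; queue=[4,5]; order=6,2,3
step 4: dequeue 4; queue=[5,0]; order=6,2,3,4
step 5: dequeue 5; queue=[0,1]; order=6,2,3,4,5
step 6: dequeue 0; queue=[1]; order=6,2,3,4,5,0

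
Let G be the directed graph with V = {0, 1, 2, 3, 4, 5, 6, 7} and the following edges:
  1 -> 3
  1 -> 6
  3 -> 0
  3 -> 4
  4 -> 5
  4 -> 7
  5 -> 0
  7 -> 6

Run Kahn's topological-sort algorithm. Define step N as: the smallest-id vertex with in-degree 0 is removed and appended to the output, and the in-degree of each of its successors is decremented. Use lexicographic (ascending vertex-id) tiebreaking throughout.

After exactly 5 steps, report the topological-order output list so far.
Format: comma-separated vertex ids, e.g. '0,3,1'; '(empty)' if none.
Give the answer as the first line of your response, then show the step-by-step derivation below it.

1,2,3,4,5

step 1: output 1; order=[1]; indeg=(2,0,0,0,1,1,1,1)
step 2: output 2; order=[1,2]; indeg=(2,0,0,0,1,1,1,1)
step 3: output 3; order=[1,2,3]; indeg=(1,0,0,0,0,1,1,1)
step 4: output 4; order=[1,2,3,4]; indeg=(1,0,0,0,0,0,1,0)
step 5: output 5; order=[1,2,3,4,5]; indeg=(0,0,0,0,0,0,1,0)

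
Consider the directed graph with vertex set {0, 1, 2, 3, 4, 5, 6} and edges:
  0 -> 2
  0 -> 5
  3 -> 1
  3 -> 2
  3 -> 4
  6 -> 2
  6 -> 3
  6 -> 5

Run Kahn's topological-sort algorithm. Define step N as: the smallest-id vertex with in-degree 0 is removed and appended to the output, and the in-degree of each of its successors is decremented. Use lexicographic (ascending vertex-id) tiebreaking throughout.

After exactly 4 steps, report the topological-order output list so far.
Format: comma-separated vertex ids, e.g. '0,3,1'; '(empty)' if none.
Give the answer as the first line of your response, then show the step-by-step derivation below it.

0,6,3,1

step 1: output 0; order=[0]; indeg=(0,1,2,1,1,1,0)
step 2: output 6; order=[0,6]; indeg=(0,1,1,0,1,0,0)
step 3: output 3; order=[0,6,3]; indeg=(0,0,0,0,0,0,0)
step 4: output 1; order=[0,6,3,1]; indeg=(0,0,0,0,0,0,0)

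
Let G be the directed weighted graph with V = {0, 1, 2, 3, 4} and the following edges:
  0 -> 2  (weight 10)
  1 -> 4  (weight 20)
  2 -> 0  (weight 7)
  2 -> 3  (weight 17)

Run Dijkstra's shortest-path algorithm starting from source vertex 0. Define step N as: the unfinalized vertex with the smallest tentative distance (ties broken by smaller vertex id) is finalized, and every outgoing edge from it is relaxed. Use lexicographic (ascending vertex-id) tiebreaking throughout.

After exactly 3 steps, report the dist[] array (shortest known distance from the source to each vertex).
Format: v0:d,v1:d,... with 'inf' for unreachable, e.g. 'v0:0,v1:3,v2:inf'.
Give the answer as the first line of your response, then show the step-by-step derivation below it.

v0:0,v1:inf,v2:10,v3:27,v4:inf

step 1: dist = v0:0,v1:inf,v2:10,v3:inf,v4:inf
step 2: dist = v0:0,v1:inf,v2:10,v3:27,v4:inf
step 3: dist = v0:0,v1:inf,v2:10,v3:27,v4:inf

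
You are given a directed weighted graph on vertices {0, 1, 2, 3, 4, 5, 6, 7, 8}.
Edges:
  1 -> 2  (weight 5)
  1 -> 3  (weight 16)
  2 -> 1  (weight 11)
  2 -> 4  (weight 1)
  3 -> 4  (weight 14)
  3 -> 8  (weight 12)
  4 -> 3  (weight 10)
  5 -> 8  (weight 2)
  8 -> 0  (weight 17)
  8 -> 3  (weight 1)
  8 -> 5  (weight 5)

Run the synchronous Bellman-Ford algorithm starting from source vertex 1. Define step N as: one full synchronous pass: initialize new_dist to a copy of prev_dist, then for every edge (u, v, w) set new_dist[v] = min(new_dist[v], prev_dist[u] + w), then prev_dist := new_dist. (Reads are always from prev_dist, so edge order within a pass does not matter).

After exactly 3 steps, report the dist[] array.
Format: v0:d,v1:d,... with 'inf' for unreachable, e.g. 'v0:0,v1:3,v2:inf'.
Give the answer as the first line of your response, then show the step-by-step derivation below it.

v0:45,v1:0,v2:5,v3:16,v4:6,v5:33,v6:inf,v7:inf,v8:28

step 1: dist = v0:inf,v1:0,v2:5,v3:16,v4:inf,v5:inf,v6:inf,v7:inf,v8:inf
step 2: dist = v0:inf,v1:0,v2:5,v3:16,v4:6,v5:inf,v6:inf,v7:inf,v8:28
step 3: dist = v0:45,v1:0,v2:5,v3:16,v4:6,v5:33,v6:inf,v7:inf,v8:28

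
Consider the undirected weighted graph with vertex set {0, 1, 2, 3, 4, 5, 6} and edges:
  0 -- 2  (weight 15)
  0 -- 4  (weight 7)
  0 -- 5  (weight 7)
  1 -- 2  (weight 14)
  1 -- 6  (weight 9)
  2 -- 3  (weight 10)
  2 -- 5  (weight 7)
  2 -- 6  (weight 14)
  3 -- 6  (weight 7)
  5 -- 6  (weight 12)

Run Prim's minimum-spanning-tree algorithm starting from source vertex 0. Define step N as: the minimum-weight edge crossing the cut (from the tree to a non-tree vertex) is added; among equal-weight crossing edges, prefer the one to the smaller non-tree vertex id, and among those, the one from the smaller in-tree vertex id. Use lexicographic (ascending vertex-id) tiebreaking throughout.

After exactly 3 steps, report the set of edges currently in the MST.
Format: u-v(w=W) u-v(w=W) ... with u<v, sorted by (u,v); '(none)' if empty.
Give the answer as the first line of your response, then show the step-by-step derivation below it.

0-4(w=7) 0-5(w=7) 2-5(w=7)

step 1: add edge 0-4 (w=7); MST = {0-4(w=7)}
step 2: add edge 0-5 (w=7); MST = {0-4(w=7) 0-5(w=7)}
step 3: add edge 2-5 (w=7); MST = {0-4(w=7) 0-5(w=7) 2-5(w=7)}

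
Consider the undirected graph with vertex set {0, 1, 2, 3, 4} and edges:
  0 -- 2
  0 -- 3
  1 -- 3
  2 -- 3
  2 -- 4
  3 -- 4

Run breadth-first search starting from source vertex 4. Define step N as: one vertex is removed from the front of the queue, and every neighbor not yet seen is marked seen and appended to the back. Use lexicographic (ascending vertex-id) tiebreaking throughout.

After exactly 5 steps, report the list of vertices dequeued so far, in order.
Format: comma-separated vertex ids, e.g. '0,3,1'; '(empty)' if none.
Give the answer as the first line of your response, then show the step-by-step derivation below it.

4,2,3,0,1

step 1: dequeue 4; queue=[2,3]; order=4
step 2: dequeue 2; queue=[3,0]; order=4,2
step 3: dequeue 3; queue=[0,1]; order=4,2,3
step 4: dequeue 0; queue=[1]; order=4,2,3,0
step 5: dequeue 1; queue=[(empty)]; order=4,2,3,0,1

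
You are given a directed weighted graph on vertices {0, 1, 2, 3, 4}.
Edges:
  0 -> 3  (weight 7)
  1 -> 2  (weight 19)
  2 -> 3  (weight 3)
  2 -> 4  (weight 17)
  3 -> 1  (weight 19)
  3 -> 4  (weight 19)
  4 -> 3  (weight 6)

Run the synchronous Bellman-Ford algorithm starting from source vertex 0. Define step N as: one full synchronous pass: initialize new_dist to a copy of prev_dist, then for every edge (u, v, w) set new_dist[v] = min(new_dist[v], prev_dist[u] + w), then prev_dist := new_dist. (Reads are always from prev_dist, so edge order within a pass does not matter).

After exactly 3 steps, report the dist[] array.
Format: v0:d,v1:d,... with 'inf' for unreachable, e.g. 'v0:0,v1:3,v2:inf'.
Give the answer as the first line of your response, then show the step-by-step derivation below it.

v0:0,v1:26,v2:45,v3:7,v4:26

step 1: dist = v0:0,v1:inf,v2:inf,v3:7,v4:inf
step 2: dist = v0:0,v1:26,v2:inf,v3:7,v4:26
step 3: dist = v0:0,v1:26,v2:45,v3:7,v4:26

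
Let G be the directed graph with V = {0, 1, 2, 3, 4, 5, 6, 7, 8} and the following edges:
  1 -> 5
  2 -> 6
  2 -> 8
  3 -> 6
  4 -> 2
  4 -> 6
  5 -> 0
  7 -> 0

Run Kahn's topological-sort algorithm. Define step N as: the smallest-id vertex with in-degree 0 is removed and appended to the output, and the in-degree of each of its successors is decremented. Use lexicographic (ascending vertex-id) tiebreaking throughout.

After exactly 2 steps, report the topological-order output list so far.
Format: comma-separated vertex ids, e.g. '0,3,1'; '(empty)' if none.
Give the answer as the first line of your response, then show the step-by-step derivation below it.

1,3

step 1: output 1; order=[1]; indeg=(2,0,1,0,0,0,3,0,1)
step 2: output 3; order=[1,3]; indeg=(2,0,1,0,0,0,2,0,1)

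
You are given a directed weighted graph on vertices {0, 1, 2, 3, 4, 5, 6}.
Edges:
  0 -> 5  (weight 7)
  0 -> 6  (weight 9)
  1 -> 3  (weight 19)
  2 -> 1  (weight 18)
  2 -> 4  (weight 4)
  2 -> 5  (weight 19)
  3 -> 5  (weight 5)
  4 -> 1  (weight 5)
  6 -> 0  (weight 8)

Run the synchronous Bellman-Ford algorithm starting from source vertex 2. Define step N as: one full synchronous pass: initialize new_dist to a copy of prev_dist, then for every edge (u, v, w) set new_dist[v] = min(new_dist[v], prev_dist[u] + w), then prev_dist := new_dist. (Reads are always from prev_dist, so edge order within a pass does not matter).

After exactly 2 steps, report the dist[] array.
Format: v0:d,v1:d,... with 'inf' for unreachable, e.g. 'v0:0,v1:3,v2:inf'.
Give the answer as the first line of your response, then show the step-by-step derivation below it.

v0:inf,v1:9,v2:0,v3:37,v4:4,v5:19,v6:inf

step 1: dist = v0:inf,v1:18,v2:0,v3:inf,v4:4,v5:19,v6:inf
step 2: dist = v0:inf,v1:9,v2:0,v3:37,v4:4,v5:19,v6:inf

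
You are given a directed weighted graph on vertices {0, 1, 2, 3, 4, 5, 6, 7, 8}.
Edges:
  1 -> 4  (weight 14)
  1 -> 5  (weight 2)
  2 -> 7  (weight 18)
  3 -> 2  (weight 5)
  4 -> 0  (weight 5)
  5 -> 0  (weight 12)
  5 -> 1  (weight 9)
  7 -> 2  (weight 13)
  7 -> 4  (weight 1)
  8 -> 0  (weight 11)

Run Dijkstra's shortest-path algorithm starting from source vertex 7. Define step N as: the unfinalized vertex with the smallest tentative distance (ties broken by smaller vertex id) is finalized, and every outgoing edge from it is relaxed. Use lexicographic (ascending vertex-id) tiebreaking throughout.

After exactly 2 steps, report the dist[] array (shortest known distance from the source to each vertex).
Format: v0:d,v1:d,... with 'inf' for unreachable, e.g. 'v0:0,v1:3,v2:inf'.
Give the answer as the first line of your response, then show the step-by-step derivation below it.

v0:6,v1:inf,v2:13,v3:inf,v4:1,v5:inf,v6:inf,v7:0,v8:inf

step 1: dist = v0:inf,v1:inf,v2:13,v3:inf,v4:1,v5:inf,v6:inf,v7:0,v8:inf
step 2: dist = v0:6,v1:inf,v2:13,v3:inf,v4:1,v5:inf,v6:inf,v7:0,v8:inf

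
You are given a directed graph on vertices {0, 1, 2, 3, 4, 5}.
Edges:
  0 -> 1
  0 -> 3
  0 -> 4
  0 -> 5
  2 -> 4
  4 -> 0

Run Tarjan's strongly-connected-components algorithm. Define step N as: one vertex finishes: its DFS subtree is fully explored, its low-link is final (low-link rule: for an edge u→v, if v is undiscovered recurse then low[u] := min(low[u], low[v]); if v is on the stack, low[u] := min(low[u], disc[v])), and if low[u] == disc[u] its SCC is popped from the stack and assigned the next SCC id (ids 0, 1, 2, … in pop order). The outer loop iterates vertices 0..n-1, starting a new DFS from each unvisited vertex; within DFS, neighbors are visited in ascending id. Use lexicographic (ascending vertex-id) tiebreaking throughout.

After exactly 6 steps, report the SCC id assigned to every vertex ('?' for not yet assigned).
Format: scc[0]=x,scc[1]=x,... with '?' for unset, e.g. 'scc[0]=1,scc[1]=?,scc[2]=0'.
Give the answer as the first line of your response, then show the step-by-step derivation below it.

scc[0]=3,scc[1]=0,scc[2]=4,scc[3]=1,scc[4]=3,scc[5]=2

step 1: low=(low[0]=0,low[1]=1,low[2]=?,low[3]=?,low[4]=?,low[5]=?); scc=(scc[0]=?,scc[1]=0,scc[2]=?,scc[3]=?,scc[4]=?,scc[5]=?)
step 2: low=(low[0]=0,low[1]=1,low[2]=?,low[3]=2,low[4]=?,low[5]=?); scc=(scc[0]=?,scc[1]=0,scc[2]=?,scc[3]=1,scc[4]=?,scc[5]=?)
step 3: low=(low[0]=0,low[1]=1,low[2]=?,low[3]=2,low[4]=0,low[5]=?); scc=(scc[0]=?,scc[1]=0,scc[2]=?,scc[3]=1,scc[4]=?,scc[5]=?)
step 4: low=(low[0]=0,low[1]=1,low[2]=?,low[3]=2,low[4]=0,low[5]=4); scc=(scc[0]=?,scc[1]=0,scc[2]=?,scc[3]=1,scc[4]=?,scc[5]=2)
step 5: low=(low[0]=0,low[1]=1,low[2]=?,low[3]=2,low[4]=0,low[5]=4); scc=(scc[0]=3,scc[1]=0,scc[2]=?,scc[3]=1,scc[4]=3,scc[5]=2)
step 6: low=(low[0]=0,low[1]=1,low[2]=5,low[3]=2,low[4]=0,low[5]=4); scc=(scc[0]=3,scc[1]=0,scc[2]=4,scc[3]=1,scc[4]=3,scc[5]=2)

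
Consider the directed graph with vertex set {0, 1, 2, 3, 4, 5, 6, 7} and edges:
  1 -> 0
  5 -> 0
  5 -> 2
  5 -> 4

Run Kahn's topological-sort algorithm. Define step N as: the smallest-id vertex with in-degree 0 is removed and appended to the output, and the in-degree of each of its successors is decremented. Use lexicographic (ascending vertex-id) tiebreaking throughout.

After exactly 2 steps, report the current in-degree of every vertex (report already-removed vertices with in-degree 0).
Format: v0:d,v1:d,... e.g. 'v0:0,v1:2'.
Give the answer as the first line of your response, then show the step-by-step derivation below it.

v0:1,v1:0,v2:1,v3:0,v4:1,v5:0,v6:0,v7:0

step 1: output 1; order=[1]; indeg=(1,0,1,0,1,0,0,0)
step 2: output 3; order=[1,3]; indeg=(1,0,1,0,1,0,0,0)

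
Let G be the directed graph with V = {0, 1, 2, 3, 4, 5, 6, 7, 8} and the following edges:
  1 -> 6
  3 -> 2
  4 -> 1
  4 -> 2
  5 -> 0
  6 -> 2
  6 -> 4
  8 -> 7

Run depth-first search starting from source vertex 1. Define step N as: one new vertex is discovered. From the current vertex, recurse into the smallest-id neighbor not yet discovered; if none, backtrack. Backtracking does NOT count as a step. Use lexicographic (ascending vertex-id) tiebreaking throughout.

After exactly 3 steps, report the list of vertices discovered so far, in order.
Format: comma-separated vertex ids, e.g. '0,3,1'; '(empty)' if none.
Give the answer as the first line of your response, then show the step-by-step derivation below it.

1,6,2

step 1: discover 1; path=1; order=1
step 2: discover 6; path=1>6; order=1,6
step 3: discover 2; path=1>6>2; order=1,6,2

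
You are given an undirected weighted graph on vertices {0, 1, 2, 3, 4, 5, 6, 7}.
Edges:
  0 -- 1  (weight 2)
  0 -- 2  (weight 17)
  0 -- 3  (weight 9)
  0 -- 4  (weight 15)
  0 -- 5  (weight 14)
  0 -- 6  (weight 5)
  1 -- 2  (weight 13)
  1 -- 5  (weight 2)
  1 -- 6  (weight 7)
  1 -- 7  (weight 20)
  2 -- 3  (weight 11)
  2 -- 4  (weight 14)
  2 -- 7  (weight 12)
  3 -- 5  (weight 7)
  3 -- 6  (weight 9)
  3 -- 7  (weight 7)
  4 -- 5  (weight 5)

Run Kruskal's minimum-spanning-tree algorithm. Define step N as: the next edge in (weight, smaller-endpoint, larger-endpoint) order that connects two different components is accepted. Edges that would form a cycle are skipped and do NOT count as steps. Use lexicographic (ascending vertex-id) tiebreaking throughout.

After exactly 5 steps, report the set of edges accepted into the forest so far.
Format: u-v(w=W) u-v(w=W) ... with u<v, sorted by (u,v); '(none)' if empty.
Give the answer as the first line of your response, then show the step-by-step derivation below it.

0-1(w=2) 0-6(w=5) 1-5(w=2) 3-5(w=7) 4-5(w=5)

step 1: add edge 0-1 (w=2); MST = {0-1(w=2)}
step 2: add edge 1-5 (w=2); MST = {0-1(w=2) 1-5(w=2)}
step 3: add edge 0-6 (w=5); MST = {0-1(w=2) 0-6(w=5) 1-5(w=2)}
step 4: add edge 4-5 (w=5); MST = {0-1(w=2) 0-6(w=5) 1-5(w=2) 4-5(w=5)}
step 5: add edge 3-5 (w=7); MST = {0-1(w=2) 0-6(w=5) 1-5(w=2) 3-5(w=7) 4-5(w=5)}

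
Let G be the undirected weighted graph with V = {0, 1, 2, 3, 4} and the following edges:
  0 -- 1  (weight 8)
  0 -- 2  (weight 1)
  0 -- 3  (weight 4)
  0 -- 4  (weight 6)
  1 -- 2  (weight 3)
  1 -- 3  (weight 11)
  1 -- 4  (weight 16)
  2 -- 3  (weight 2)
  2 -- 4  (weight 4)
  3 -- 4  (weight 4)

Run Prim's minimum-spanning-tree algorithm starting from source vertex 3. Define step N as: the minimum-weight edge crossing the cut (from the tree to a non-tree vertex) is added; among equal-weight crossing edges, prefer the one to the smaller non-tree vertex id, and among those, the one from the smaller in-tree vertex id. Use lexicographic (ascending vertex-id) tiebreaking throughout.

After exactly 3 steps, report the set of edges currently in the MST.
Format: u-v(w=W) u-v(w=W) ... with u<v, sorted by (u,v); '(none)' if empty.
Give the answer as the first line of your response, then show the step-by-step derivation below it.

0-2(w=1) 1-2(w=3) 2-3(w=2)

step 1: add edge 2-3 (w=2); MST = {2-3(w=2)}
step 2: add edge 0-2 (w=1); MST = {0-2(w=1) 2-3(w=2)}
step 3: add edge 1-2 (w=3); MST = {0-2(w=1) 1-2(w=3) 2-3(w=2)}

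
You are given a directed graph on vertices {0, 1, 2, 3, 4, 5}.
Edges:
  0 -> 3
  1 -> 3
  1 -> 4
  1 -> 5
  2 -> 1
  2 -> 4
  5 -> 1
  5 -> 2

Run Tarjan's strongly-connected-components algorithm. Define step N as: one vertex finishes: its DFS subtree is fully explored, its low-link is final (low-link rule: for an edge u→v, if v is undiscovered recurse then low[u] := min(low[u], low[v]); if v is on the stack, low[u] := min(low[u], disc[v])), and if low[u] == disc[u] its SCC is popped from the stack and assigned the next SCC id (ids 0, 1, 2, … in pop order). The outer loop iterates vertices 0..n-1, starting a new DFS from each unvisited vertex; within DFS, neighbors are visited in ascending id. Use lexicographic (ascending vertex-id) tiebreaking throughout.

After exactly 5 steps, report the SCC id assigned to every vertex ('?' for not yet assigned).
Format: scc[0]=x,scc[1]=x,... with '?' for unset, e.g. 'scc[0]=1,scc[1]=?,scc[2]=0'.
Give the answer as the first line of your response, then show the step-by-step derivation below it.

scc[0]=1,scc[1]=?,scc[2]=?,scc[3]=0,scc[4]=2,scc[5]=?

step 1: low=(low[0]=0,low[1]=?,low[2]=?,low[3]=1,low[4]=?,low[5]=?); scc=(scc[0]=?,scc[1]=?,scc[2]=?,scc[3]=0,scc[4]=?,scc[5]=?)
step 2: low=(low[0]=0,low[1]=?,low[2]=?,low[3]=1,low[4]=?,low[5]=?); scc=(scc[0]=1,scc[1]=?,scc[2]=?,scc[3]=0,scc[4]=?,scc[5]=?)
step 3: low=(low[0]=0,low[1]=2,low[2]=?,low[3]=1,low[4]=3,low[5]=?); scc=(scc[0]=1,scc[1]=?,scc[2]=?,scc[3]=0,scc[4]=2,scc[5]=?)
step 4: low=(low[0]=0,low[1]=2,low[2]=2,low[3]=1,low[4]=3,low[5]=2); scc=(scc[0]=1,scc[1]=?,scc[2]=?,scc[3]=0,scc[4]=2,scc[5]=?)
step 5: low=(low[0]=0,low[1]=2,low[2]=2,low[3]=1,low[4]=3,low[5]=2); scc=(scc[0]=1,scc[1]=?,scc[2]=?,scc[3]=0,scc[4]=2,scc[5]=?)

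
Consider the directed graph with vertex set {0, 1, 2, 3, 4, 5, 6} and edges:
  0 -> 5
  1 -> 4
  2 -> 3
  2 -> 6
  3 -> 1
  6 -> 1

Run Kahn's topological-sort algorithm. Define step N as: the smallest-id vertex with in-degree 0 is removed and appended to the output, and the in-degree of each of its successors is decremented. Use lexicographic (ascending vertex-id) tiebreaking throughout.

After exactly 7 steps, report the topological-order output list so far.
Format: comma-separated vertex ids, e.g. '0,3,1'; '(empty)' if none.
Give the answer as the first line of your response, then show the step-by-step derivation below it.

0,2,3,5,6,1,4

step 1: output 0; order=[0]; indeg=(0,2,0,1,1,0,1)
step 2: output 2; order=[0,2]; indeg=(0,2,0,0,1,0,0)
step 3: output 3; order=[0,2,3]; indeg=(0,1,0,0,1,0,0)
step 4: output 5; order=[0,2,3,5]; indeg=(0,1,0,0,1,0,0)
step 5: output 6; order=[0,2,3,5,6]; indeg=(0,0,0,0,1,0,0)
step 6: output 1; order=[0,2,3,5,6,1]; indeg=(0,0,0,0,0,0,0)
step 7: output 4; order=[0,2,3,5,6,1,4]; indeg=(0,0,0,0,0,0,0)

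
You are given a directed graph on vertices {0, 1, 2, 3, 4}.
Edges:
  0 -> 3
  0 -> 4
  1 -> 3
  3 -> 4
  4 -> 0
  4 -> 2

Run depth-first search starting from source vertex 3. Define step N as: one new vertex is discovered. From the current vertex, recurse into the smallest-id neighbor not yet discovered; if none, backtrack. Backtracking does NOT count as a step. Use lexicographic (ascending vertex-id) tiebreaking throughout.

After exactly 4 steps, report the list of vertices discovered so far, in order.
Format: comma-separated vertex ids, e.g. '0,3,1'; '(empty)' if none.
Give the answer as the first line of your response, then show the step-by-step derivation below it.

3,4,0,2

step 1: discover 3; path=3; order=3
step 2: discover 4; path=3>4; order=3,4
step 3: discover 0; path=3>4>0; order=3,4,0
step 4: discover 2; path=3>4>2; order=3,4,0,2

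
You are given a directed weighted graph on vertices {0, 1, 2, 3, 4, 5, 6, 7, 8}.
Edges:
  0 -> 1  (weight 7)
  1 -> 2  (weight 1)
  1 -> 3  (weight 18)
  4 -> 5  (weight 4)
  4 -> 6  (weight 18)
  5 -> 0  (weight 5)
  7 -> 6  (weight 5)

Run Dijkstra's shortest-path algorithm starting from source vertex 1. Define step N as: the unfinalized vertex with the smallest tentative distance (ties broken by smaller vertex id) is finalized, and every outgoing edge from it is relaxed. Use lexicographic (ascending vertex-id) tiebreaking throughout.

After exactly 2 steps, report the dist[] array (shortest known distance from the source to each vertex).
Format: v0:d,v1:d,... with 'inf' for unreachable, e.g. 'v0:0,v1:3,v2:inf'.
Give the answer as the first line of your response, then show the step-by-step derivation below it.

v0:inf,v1:0,v2:1,v3:18,v4:inf,v5:inf,v6:inf,v7:inf,v8:inf

step 1: dist = v0:inf,v1:0,v2:1,v3:18,v4:inf,v5:inf,v6:inf,v7:inf,v8:inf
step 2: dist = v0:inf,v1:0,v2:1,v3:18,v4:inf,v5:inf,v6:inf,v7:inf,v8:inf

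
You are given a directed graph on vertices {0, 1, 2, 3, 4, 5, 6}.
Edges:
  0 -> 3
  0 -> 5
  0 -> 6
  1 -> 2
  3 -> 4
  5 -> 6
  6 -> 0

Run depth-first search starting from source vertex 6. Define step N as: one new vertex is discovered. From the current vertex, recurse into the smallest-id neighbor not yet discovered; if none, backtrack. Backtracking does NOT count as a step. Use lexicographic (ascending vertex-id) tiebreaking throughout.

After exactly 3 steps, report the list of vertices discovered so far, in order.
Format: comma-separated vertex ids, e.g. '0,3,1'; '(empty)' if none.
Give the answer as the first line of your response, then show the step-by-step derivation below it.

6,0,3

step 1: discover 6; path=6; order=6
step 2: discover 0; path=6>0; order=6,0
step 3: discover 3; path=6>0>3; order=6,0,3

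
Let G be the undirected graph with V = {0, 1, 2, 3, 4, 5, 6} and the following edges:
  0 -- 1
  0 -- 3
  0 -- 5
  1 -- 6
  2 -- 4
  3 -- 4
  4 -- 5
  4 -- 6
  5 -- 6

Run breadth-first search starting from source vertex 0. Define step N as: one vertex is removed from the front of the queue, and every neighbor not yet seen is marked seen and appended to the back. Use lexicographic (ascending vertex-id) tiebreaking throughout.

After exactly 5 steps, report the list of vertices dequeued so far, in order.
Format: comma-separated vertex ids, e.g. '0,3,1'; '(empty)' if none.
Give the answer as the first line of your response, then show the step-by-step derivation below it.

0,1,3,5,6

step 1: dequeue 0; queue=[1,3,5]; order=0
step 2: dequeue 1; queue=[3,5,6]; order=0,1
step 3: dequeue 3; queue=[5,6,4]; order=0,1,3
step 4: dequeue 5; queue=[6,4]; order=0,1,3,5
step 5: dequeue 6; queue=[4]; order=0,1,3,5,6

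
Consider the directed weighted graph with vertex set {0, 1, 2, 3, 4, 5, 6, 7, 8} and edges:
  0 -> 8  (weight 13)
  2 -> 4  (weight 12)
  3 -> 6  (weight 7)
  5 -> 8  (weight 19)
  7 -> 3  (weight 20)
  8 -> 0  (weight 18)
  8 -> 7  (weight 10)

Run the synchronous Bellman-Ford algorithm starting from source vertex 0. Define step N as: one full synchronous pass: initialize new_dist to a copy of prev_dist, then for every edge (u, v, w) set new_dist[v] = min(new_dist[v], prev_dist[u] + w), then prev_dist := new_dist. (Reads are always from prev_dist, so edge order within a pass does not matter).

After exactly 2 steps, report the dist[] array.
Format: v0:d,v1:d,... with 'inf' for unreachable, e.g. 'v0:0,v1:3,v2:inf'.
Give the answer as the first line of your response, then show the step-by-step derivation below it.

v0:0,v1:inf,v2:inf,v3:inf,v4:inf,v5:inf,v6:inf,v7:23,v8:13

step 1: dist = v0:0,v1:inf,v2:inf,v3:inf,v4:inf,v5:inf,v6:inf,v7:inf,v8:13
step 2: dist = v0:0,v1:inf,v2:inf,v3:inf,v4:inf,v5:inf,v6:inf,v7:23,v8:13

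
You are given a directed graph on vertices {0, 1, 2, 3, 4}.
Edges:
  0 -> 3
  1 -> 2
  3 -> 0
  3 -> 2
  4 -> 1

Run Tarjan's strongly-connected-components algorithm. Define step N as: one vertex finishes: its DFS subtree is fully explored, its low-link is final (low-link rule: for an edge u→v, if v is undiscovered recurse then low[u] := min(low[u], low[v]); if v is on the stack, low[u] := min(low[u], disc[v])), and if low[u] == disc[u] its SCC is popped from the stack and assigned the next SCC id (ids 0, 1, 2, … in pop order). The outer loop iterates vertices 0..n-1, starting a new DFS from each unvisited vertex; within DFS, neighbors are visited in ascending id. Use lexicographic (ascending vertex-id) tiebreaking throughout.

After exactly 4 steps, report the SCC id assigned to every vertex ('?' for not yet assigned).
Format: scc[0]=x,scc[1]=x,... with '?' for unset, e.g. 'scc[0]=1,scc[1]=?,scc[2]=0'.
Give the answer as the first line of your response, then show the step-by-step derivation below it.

scc[0]=1,scc[1]=2,scc[2]=0,scc[3]=1,scc[4]=?

step 1: low=(low[0]=0,low[1]=?,low[2]=2,low[3]=0,low[4]=?); scc=(scc[0]=?,scc[1]=?,scc[2]=0,scc[3]=?,scc[4]=?)
step 2: low=(low[0]=0,low[1]=?,low[2]=2,low[3]=0,low[4]=?); scc=(scc[0]=?,scc[1]=?,scc[2]=0,scc[3]=?,scc[4]=?)
step 3: low=(low[0]=0,low[1]=?,low[2]=2,low[3]=0,low[4]=?); scc=(scc[0]=1,scc[1]=?,scc[2]=0,scc[3]=1,scc[4]=?)
step 4: low=(low[0]=0,low[1]=3,low[2]=2,low[3]=0,low[4]=?); scc=(scc[0]=1,scc[1]=2,scc[2]=0,scc[3]=1,scc[4]=?)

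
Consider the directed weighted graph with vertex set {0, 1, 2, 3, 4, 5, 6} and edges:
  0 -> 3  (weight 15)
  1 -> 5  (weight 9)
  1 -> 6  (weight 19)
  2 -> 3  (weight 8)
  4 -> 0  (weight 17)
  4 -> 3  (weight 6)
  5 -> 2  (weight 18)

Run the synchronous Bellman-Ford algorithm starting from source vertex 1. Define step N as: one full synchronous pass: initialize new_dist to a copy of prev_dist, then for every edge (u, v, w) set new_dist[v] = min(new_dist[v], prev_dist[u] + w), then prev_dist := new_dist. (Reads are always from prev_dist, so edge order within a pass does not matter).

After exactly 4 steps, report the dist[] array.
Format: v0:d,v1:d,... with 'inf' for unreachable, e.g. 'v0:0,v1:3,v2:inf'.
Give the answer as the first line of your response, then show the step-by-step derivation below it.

v0:inf,v1:0,v2:27,v3:35,v4:inf,v5:9,v6:19

step 1: dist = v0:inf,v1:0,v2:inf,v3:inf,v4:inf,v5:9,v6:19
step 2: dist = v0:inf,v1:0,v2:27,v3:inf,v4:inf,v5:9,v6:19
step 3: dist = v0:inf,v1:0,v2:27,v3:35,v4:inf,v5:9,v6:19
step 4: dist = v0:inf,v1:0,v2:27,v3:35,v4:inf,v5:9,v6:19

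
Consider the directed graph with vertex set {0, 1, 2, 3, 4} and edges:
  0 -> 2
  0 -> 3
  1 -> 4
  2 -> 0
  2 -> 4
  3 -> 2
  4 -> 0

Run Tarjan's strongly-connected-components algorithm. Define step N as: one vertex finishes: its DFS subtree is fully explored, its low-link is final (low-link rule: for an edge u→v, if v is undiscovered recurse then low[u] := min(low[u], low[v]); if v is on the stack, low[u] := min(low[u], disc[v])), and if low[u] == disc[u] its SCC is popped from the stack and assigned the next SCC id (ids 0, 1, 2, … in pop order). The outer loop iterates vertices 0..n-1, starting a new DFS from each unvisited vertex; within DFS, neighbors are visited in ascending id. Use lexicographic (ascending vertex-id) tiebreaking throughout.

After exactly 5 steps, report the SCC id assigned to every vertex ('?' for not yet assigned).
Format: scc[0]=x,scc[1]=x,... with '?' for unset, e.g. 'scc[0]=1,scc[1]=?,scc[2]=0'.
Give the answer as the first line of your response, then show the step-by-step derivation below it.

scc[0]=0,scc[1]=1,scc[2]=0,scc[3]=0,scc[4]=0

step 1: low=(low[0]=0,low[1]=?,low[2]=0,low[3]=?,low[4]=0); scc=(scc[0]=?,scc[1]=?,scc[2]=?,scc[3]=?,scc[4]=?)
step 2: low=(low[0]=0,low[1]=?,low[2]=0,low[3]=?,low[4]=0); scc=(scc[0]=?,scc[1]=?,scc[2]=?,scc[3]=?,scc[4]=?)
step 3: low=(low[0]=0,low[1]=?,low[2]=0,low[3]=1,low[4]=0); scc=(scc[0]=?,scc[1]=?,scc[2]=?,scc[3]=?,scc[4]=?)
step 4: low=(low[0]=0,low[1]=?,low[2]=0,low[3]=1,low[4]=0); scc=(scc[0]=0,scc[1]=?,scc[2]=0,scc[3]=0,scc[4]=0)
step 5: low=(low[0]=0,low[1]=4,low[2]=0,low[3]=1,low[4]=0); scc=(scc[0]=0,scc[1]=1,scc[2]=0,scc[3]=0,scc[4]=0)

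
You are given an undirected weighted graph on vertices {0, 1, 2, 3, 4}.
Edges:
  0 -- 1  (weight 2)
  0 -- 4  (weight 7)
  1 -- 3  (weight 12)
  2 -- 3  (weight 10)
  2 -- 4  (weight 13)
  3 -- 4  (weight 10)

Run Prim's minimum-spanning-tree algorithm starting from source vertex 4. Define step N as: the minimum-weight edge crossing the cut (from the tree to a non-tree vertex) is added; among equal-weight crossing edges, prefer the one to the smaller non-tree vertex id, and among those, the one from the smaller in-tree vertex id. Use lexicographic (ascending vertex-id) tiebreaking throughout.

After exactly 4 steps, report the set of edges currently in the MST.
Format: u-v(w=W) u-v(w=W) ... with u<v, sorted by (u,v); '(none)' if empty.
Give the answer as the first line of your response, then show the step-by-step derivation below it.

0-1(w=2) 0-4(w=7) 2-3(w=10) 3-4(w=10)

step 1: add edge 0-4 (w=7); MST = {0-4(w=7)}
step 2: add edge 0-1 (w=2); MST = {0-1(w=2) 0-4(w=7)}
step 3: add edge 3-4 (w=10); MST = {0-1(w=2) 0-4(w=7) 3-4(w=10)}
step 4: add edge 2-3 (w=10); MST = {0-1(w=2) 0-4(w=7) 2-3(w=10) 3-4(w=10)}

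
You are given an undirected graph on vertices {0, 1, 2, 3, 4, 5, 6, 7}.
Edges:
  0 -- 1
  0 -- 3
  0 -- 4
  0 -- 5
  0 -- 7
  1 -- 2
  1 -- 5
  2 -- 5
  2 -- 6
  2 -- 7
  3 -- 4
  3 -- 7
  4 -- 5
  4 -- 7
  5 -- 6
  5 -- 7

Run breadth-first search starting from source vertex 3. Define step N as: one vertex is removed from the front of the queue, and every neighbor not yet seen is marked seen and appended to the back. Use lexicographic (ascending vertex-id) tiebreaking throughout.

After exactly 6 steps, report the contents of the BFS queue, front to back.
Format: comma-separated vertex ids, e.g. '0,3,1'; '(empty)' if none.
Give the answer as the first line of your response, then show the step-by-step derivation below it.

2,6

step 1: dequeue 3; queue=[0,4,7]; order=3
step 2: dequeue 0; queue=[4,7,1,5]; order=3,0
step 3: dequeue 4; queue=[7,1,5]; order=3,0,4
step 4: dequeue 7; queue=[1,5,2]; order=3,0,4,7
step 5: dequeue 1; queue=[5,2]; order=3,0,4,7,1
step 6: dequeue 5; queue=[2,6]; order=3,0,4,7,1,5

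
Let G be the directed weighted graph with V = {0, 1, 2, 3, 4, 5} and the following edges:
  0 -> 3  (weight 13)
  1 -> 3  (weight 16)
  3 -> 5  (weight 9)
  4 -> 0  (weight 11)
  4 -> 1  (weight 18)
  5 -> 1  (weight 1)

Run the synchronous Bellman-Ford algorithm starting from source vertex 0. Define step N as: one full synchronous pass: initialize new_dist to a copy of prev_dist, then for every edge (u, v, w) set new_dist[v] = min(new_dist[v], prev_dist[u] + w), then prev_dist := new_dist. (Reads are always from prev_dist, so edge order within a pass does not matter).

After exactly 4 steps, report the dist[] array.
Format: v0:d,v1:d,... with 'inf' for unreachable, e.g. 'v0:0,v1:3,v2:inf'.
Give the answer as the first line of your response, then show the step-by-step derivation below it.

v0:0,v1:23,v2:inf,v3:13,v4:inf,v5:22

step 1: dist = v0:0,v1:inf,v2:inf,v3:13,v4:inf,v5:inf
step 2: dist = v0:0,v1:inf,v2:inf,v3:13,v4:inf,v5:22
step 3: dist = v0:0,v1:23,v2:inf,v3:13,v4:inf,v5:22
step 4: dist = v0:0,v1:23,v2:inf,v3:13,v4:inf,v5:22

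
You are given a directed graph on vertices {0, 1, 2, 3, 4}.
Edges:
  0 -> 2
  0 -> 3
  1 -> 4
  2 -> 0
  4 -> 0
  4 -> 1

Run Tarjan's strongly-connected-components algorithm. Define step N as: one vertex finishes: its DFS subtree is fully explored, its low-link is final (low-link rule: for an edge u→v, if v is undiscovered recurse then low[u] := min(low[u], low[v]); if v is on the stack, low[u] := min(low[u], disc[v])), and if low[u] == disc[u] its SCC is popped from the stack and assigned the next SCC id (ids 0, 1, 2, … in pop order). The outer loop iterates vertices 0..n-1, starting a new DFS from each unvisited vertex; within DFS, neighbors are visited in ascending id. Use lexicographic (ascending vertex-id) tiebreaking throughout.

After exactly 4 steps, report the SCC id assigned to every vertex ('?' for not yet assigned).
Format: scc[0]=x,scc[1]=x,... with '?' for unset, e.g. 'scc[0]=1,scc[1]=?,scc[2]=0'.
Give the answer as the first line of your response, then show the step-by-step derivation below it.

scc[0]=1,scc[1]=?,scc[2]=1,scc[3]=0,scc[4]=?

step 1: low=(low[0]=0,low[1]=?,low[2]=0,low[3]=?,low[4]=?); scc=(scc[0]=?,scc[1]=?,scc[2]=?,scc[3]=?,scc[4]=?)
step 2: low=(low[0]=0,low[1]=?,low[2]=0,low[3]=2,low[4]=?); scc=(scc[0]=?,scc[1]=?,scc[2]=?,scc[3]=0,scc[4]=?)
step 3: low=(low[0]=0,low[1]=?,low[2]=0,low[3]=2,low[4]=?); scc=(scc[0]=1,scc[1]=?,scc[2]=1,scc[3]=0,scc[4]=?)
step 4: low=(low[0]=0,low[1]=3,low[2]=0,low[3]=2,low[4]=3); scc=(scc[0]=1,scc[1]=?,scc[2]=1,scc[3]=0,scc[4]=?)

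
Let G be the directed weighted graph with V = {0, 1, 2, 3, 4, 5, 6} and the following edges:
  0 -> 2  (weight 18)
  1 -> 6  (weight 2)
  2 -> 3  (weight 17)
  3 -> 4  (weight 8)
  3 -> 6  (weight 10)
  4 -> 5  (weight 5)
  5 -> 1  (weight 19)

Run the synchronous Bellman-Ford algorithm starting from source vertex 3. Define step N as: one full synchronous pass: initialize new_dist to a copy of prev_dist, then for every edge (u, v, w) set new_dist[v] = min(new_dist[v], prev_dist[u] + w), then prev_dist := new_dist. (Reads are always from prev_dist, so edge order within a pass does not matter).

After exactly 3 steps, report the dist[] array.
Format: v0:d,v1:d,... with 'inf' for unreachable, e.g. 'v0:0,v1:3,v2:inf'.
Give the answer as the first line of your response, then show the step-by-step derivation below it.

v0:inf,v1:32,v2:inf,v3:0,v4:8,v5:13,v6:10

step 1: dist = v0:inf,v1:inf,v2:inf,v3:0,v4:8,v5:inf,v6:10
step 2: dist = v0:inf,v1:inf,v2:inf,v3:0,v4:8,v5:13,v6:10
step 3: dist = v0:inf,v1:32,v2:inf,v3:0,v4:8,v5:13,v6:10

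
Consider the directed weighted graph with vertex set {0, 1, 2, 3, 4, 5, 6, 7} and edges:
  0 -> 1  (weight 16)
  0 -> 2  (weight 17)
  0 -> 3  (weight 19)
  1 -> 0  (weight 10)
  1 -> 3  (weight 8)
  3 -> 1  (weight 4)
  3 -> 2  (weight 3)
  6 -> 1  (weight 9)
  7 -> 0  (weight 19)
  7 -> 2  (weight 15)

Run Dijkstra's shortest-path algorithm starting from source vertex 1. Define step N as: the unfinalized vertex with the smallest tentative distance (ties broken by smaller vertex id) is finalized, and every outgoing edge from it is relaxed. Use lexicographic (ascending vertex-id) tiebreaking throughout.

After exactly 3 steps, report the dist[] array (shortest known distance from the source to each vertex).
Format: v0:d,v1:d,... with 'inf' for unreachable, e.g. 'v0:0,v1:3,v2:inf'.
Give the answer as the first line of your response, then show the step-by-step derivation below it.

v0:10,v1:0,v2:11,v3:8,v4:inf,v5:inf,v6:inf,v7:inf

step 1: dist = v0:10,v1:0,v2:inf,v3:8,v4:inf,v5:inf,v6:inf,v7:inf
step 2: dist = v0:10,v1:0,v2:11,v3:8,v4:inf,v5:inf,v6:inf,v7:inf
step 3: dist = v0:10,v1:0,v2:11,v3:8,v4:inf,v5:inf,v6:inf,v7:inf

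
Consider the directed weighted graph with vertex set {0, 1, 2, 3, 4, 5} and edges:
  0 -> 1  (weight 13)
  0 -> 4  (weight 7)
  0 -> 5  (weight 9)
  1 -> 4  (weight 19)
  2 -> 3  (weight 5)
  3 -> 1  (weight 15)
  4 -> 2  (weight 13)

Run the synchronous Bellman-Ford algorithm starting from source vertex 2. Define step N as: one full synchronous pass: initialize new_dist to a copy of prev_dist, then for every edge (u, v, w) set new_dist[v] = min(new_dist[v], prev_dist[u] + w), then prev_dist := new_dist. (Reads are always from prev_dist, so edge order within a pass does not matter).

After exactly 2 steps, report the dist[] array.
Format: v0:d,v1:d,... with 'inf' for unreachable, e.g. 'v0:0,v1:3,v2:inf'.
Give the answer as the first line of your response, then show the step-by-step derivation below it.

v0:inf,v1:20,v2:0,v3:5,v4:inf,v5:inf

step 1: dist = v0:inf,v1:inf,v2:0,v3:5,v4:inf,v5:inf
step 2: dist = v0:inf,v1:20,v2:0,v3:5,v4:inf,v5:inf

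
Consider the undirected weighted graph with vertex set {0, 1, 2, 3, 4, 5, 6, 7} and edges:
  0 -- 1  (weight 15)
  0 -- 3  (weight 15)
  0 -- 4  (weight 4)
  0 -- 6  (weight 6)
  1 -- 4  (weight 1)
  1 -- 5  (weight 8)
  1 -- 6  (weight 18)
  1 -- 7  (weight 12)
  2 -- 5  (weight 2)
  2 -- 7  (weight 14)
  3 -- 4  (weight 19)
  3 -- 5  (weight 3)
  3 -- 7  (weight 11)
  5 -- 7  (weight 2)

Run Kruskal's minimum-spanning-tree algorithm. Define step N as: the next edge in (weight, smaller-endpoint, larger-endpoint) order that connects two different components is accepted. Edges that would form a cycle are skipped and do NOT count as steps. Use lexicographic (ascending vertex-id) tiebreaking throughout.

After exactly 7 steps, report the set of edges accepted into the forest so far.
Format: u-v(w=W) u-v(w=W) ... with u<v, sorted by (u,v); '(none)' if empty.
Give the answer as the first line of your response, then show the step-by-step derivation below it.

0-4(w=4) 0-6(w=6) 1-4(w=1) 1-5(w=8) 2-5(w=2) 3-5(w=3) 5-7(w=2)

step 1: add edge 1-4 (w=1); MST = {1-4(w=1)}
step 2: add edge 2-5 (w=2); MST = {1-4(w=1) 2-5(w=2)}
step 3: add edge 5-7 (w=2); MST = {1-4(w=1) 2-5(w=2) 5-7(w=2)}
step 4: add edge 3-5 (w=3); MST = {1-4(w=1) 2-5(w=2) 3-5(w=3) 5-7(w=2)}
step 5: add edge 0-4 (w=4); MST = {0-4(w=4) 1-4(w=1) 2-5(w=2) 3-5(w=3) 5-7(w=2)}
step 6: add edge 0-6 (w=6); MST = {0-4(w=4) 0-6(w=6) 1-4(w=1) 2-5(w=2) 3-5(w=3) 5-7(w=2)}
step 7: add edge 1-5 (w=8); MST = {0-4(w=4) 0-6(w=6) 1-4(w=1) 1-5(w=8) 2-5(w=2) 3-5(w=3) 5-7(w=2)}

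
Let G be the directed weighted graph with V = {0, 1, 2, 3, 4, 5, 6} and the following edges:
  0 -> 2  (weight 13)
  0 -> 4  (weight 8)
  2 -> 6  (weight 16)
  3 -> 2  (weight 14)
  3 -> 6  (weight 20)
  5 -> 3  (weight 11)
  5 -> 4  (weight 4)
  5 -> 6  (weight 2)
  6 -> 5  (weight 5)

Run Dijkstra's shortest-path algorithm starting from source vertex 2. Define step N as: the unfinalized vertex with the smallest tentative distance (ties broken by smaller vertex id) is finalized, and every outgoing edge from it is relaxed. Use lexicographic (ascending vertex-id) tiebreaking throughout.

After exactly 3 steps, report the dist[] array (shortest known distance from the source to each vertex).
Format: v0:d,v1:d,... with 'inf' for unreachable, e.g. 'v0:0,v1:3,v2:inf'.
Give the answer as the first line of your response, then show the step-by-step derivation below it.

v0:inf,v1:inf,v2:0,v3:32,v4:25,v5:21,v6:16

step 1: dist = v0:inf,v1:inf,v2:0,v3:inf,v4:inf,v5:inf,v6:16
step 2: dist = v0:inf,v1:inf,v2:0,v3:inf,v4:inf,v5:21,v6:16
step 3: dist = v0:inf,v1:inf,v2:0,v3:32,v4:25,v5:21,v6:16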